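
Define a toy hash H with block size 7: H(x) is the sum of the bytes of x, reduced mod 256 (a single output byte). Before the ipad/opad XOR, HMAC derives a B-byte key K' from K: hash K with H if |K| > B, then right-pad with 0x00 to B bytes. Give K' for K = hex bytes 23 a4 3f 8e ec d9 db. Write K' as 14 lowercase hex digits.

23a43f8eecd9db

Key hex bytes 23 a4 3f 8e ec d9 db is exactly B = 7 bytes: K' = 23 a4 3f 8e ec d9 db.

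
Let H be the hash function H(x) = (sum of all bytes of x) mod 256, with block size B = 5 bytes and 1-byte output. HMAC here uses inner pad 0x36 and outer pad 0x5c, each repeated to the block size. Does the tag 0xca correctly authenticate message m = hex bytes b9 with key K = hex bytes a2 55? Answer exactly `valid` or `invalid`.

Key hex bytes a2 55 is 2 bytes ≤ B = 5; zero-pad to 5 bytes: K' = a2 55 00 00 00.
K' ⊕ ipad = 94 63 36 36 36; K' ⊕ opad = fe 09 5c 5c 5c.
Inner hash: sum = 148+99+54+54+54+185 = 594; mod 256 = 82 → 52.
Outer hash (recomputed tag): sum = 254+9+92+92+92+82 = 621; mod 256 = 109 → 6d.
Recomputed tag = 6d; claimed = ca → mismatch.

invalid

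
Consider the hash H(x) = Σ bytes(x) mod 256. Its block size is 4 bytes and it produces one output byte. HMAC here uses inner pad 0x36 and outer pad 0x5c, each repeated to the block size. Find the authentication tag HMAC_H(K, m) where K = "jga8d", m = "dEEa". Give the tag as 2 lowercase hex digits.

8f

Key "jga8d" = 6a 67 61 38 64 is 5 bytes > B = 4, so hash it first: H(key) = ce, then zero-pad to 4 bytes: K' = ce 00 00 00.
K' ⊕ ipad = f8 36 36 36.  K' ⊕ opad = 92 5c 5c 5c.
Inner input = (K'⊕ipad) ∥ m = f8 36 36 36 ∥ 64 45 45 61.
Inner hash: sum = 248+54+54+54+100+69+69+97 = 745; mod 256 = 233 → e9.
Outer input = (K'⊕opad) ∥ inner = 92 5c 5c 5c ∥ e9.
Outer hash (tag): sum = 146+92+92+92+233 = 655; mod 256 = 143 → 8f.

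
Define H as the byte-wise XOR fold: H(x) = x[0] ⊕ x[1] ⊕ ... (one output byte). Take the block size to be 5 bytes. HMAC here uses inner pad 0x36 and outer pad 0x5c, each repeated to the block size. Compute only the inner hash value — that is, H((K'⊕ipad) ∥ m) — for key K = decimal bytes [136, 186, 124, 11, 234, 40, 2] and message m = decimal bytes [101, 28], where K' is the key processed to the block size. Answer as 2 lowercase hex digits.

ca

Key decimal bytes [136, 186, 124, 11, 234, 40, 2] = 88 ba 7c 0b ea 28 02 is 7 bytes > B = 5, so hash it first: H(key) = 85, then zero-pad to 5 bytes: K' = 85 00 00 00 00.
K' ⊕ ipad = b3 36 36 36 36.
Inner input = b3 36 36 36 36 ∥ 65 1c.
Inner hash: XOR b3⊕36⊕36⊕36⊕36⊕65⊕1c = ca.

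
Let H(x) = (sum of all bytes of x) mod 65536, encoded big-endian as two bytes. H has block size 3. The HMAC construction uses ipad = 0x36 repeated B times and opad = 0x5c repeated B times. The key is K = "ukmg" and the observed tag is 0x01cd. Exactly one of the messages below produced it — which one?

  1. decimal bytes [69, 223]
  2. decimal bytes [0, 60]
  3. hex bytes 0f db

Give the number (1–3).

Key "ukmg" = 75 6b 6d 67 is 4 bytes > B = 3, so hash it first: H(key) = 01 b4, then zero-pad to 3 bytes: K' = 01 b4 00.
K' ⊕ ipad = 37 82 36; K' ⊕ opad = 5d e8 5c.
m1: inner = H(37 82 36 45 df) = 02 13; tag = H(5d e8 5c 02 13) = 01b6
m2: inner = H(37 82 36 00 3c) = 01 2b; tag = H(5d e8 5c 01 2b) = 01cd ← matches
m3: inner = H(37 82 36 0f db) = 01 d9; tag = H(5d e8 5c 01 d9) = 027b

2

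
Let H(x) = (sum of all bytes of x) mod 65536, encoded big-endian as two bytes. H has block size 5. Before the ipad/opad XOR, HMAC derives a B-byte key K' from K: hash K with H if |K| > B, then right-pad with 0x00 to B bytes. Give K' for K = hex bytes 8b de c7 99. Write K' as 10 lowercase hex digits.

Key hex bytes 8b de c7 99 is 4 bytes ≤ B = 5; zero-pad to 5 bytes: K' = 8b de c7 99 00.

8bdec79900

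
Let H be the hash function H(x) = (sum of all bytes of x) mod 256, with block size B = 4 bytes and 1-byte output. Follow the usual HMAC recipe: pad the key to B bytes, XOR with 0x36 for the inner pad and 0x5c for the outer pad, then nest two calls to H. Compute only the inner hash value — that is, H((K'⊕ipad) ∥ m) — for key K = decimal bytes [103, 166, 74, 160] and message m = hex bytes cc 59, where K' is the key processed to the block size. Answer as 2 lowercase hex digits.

18

Key decimal bytes [103, 166, 74, 160] = 67 a6 4a a0 is exactly B = 4 bytes: K' = 67 a6 4a a0.
K' ⊕ ipad = 51 90 7c 96.
Inner input = 51 90 7c 96 ∥ cc 59.
Inner hash: sum = 81+144+124+150+204+89 = 792; mod 256 = 24 → 18.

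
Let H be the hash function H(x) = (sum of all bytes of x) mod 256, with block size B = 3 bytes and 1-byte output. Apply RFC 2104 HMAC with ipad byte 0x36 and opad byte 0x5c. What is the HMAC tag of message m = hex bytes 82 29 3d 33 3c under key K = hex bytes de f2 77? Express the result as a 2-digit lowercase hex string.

Key hex bytes de f2 77 is exactly B = 3 bytes: K' = de f2 77.
K' ⊕ ipad = e8 c4 41.  K' ⊕ opad = 82 ae 2b.
Inner input = (K'⊕ipad) ∥ m = e8 c4 41 ∥ 82 29 3d 33 3c.
Inner hash: sum = 232+196+65+130+41+61+51+60 = 836; mod 256 = 68 → 44.
Outer input = (K'⊕opad) ∥ inner = 82 ae 2b ∥ 44.
Outer hash (tag): sum = 130+174+43+68 = 415; mod 256 = 159 → 9f.

9f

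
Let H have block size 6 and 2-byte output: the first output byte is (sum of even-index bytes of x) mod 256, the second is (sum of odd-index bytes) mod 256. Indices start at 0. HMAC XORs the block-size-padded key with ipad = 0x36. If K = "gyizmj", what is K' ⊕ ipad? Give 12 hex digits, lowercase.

Key "gyizmj" = 67 79 69 7a 6d 6a is exactly B = 6 bytes: K' = 67 79 69 7a 6d 6a.
XOR each byte with 0x36: 67⊕36=51, 79⊕36=4f, 69⊕36=5f, 7a⊕36=4c, 6d⊕36=5b, 6a⊕36=5c.

514f5f4c5b5c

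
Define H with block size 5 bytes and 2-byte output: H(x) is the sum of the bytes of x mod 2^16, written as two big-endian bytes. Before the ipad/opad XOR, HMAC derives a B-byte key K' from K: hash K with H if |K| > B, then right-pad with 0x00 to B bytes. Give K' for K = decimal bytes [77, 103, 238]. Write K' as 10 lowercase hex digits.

Key decimal bytes [77, 103, 238] = 4d 67 ee is 3 bytes ≤ B = 5; zero-pad to 5 bytes: K' = 4d 67 ee 00 00.

4d67ee0000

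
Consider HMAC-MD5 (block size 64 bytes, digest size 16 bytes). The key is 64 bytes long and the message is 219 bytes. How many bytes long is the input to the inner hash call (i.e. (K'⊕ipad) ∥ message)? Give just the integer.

283

Key is 64 ≤ 64 bytes, zero-padded: |K'| = 64.
Inner input = (K'⊕ipad) ∥ m → 64 + 219 = 283 bytes.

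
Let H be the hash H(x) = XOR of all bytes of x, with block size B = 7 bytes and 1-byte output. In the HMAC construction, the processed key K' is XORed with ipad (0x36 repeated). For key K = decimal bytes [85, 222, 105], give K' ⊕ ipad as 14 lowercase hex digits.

63e85f36363636

Key decimal bytes [85, 222, 105] = 55 de 69 is 3 bytes ≤ B = 7; zero-pad to 7 bytes: K' = 55 de 69 00 00 00 00.
XOR each byte with 0x36: 55⊕36=63, de⊕36=e8, 69⊕36=5f, 00⊕36=36, 00⊕36=36, 00⊕36=36, 00⊕36=36.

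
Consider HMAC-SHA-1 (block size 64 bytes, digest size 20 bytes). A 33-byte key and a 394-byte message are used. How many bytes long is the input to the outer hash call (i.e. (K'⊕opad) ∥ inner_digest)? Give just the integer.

Key is 33 ≤ 64 bytes, zero-padded: |K'| = 64.
Outer input = (K'⊕opad) ∥ H(inner) → 64 + 20 = 84 bytes.

84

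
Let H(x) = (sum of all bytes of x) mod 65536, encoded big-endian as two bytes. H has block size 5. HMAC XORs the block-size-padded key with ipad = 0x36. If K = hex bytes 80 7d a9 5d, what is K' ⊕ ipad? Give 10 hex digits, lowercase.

Key hex bytes 80 7d a9 5d is 4 bytes ≤ B = 5; zero-pad to 5 bytes: K' = 80 7d a9 5d 00.
XOR each byte with 0x36: 80⊕36=b6, 7d⊕36=4b, a9⊕36=9f, 5d⊕36=6b, 00⊕36=36.

b64b9f6b36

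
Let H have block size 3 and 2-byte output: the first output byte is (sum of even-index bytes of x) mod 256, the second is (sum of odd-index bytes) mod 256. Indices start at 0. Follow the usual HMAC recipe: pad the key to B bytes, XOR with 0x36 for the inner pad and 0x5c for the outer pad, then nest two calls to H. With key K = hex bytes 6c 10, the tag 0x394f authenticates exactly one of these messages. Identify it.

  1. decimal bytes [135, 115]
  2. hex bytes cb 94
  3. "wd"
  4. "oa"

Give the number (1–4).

Key hex bytes 6c 10 is 2 bytes ≤ B = 3; zero-pad to 3 bytes: K' = 6c 10 00.
K' ⊕ ipad = 5a 26 36; K' ⊕ opad = 30 4c 5c.
m1: inner = H(5a 26 36 87 73) = 03 ad; tag = H(30 4c 5c 03 ad) = 394f ← matches
m2: inner = H(5a 26 36 cb 94) = 24 f1; tag = H(30 4c 5c 24 f1) = 7d70
m3: inner = H(5a 26 36 77 64) = f4 9d; tag = H(30 4c 5c f4 9d) = 2940
m4: inner = H(5a 26 36 6f 61) = f1 95; tag = H(30 4c 5c f1 95) = 213d

1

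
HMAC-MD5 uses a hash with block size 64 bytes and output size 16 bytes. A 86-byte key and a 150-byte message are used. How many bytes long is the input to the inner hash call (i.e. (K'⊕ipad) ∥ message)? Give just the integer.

214

Key is 86 > 64 bytes, so it is hashed to 16 bytes then zero-padded to 64: |K'| = 64.
Inner input = (K'⊕ipad) ∥ m → 64 + 150 = 214 bytes.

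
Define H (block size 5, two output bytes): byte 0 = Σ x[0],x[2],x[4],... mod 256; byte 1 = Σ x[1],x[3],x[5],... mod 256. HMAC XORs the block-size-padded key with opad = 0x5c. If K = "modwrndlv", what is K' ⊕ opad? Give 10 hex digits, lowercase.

419c5c5c5c

Key "modwrndlv" = 6d 6f 64 77 72 6e 64 6c 76 is 9 bytes > B = 5, so hash it first: H(key) = 1d c0, then zero-pad to 5 bytes: K' = 1d c0 00 00 00.
XOR each byte with 0x5c: 1d⊕5c=41, c0⊕5c=9c, 00⊕5c=5c, 00⊕5c=5c, 00⊕5c=5c.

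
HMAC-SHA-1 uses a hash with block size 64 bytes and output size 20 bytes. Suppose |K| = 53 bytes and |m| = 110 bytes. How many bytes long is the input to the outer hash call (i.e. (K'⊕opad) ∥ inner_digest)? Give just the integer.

84

Key is 53 ≤ 64 bytes, zero-padded: |K'| = 64.
Outer input = (K'⊕opad) ∥ H(inner) → 64 + 20 = 84 bytes.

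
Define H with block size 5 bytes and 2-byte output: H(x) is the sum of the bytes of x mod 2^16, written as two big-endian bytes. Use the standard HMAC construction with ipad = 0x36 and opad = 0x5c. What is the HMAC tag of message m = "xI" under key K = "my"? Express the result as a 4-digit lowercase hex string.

0179

Key "my" = 6d 79 is 2 bytes ≤ B = 5; zero-pad to 5 bytes: K' = 6d 79 00 00 00.
K' ⊕ ipad = 5b 4f 36 36 36.  K' ⊕ opad = 31 25 5c 5c 5c.
Inner input = (K'⊕ipad) ∥ m = 5b 4f 36 36 36 ∥ 78 49.
Inner hash: sum = 91+79+54+54+54+120+73 = 525 → 02 0d.
Outer input = (K'⊕opad) ∥ inner = 31 25 5c 5c 5c ∥ 02 0d.
Outer hash (tag): sum = 49+37+92+92+92+2+13 = 377 → 01 79.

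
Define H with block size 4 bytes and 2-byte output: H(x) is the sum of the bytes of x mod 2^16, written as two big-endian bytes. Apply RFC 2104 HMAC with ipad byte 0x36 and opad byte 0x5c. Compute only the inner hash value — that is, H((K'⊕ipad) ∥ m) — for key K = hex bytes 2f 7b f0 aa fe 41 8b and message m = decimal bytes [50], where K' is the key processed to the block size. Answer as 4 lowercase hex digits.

Key hex bytes 2f 7b f0 aa fe 41 8b is 7 bytes > B = 4, so hash it first: H(key) = 04 0e, then zero-pad to 4 bytes: K' = 04 0e 00 00.
K' ⊕ ipad = 32 38 36 36.
Inner input = 32 38 36 36 ∥ 32.
Inner hash: sum = 50+56+54+54+50 = 264 → 01 08.

0108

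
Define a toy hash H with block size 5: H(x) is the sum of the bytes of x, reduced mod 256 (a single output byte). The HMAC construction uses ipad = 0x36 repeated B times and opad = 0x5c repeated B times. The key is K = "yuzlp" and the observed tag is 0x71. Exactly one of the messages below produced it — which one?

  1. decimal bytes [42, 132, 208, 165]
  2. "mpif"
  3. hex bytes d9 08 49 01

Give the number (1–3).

Key "yuzlp" = 79 75 7a 6c 70 is exactly B = 5 bytes: K' = 79 75 7a 6c 70.
K' ⊕ ipad = 4f 43 4c 5a 46; K' ⊕ opad = 25 29 26 30 2c.
m1: inner = H(4f 43 4c 5a 46 2a 84 d0 a5) = a1; tag = H(25 29 26 30 2c a1) = 71 ← matches
m2: inner = H(4f 43 4c 5a 46 6d 70 69 66) = 2a; tag = H(25 29 26 30 2c 2a) = fa
m3: inner = H(4f 43 4c 5a 46 d9 08 49 01) = a9; tag = H(25 29 26 30 2c a9) = 79

1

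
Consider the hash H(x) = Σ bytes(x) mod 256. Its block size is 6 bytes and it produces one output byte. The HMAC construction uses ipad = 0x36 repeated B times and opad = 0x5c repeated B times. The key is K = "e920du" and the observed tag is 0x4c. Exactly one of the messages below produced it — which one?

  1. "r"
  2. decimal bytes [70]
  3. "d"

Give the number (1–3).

Key "e920du" = 65 39 32 30 64 75 is exactly B = 6 bytes: K' = 65 39 32 30 64 75.
K' ⊕ ipad = 53 0f 04 06 52 43; K' ⊕ opad = 39 65 6e 6c 38 29.
m1: inner = H(53 0f 04 06 52 43 72) = 73; tag = H(39 65 6e 6c 38 29 73) = 4c ← matches
m2: inner = H(53 0f 04 06 52 43 46) = 47; tag = H(39 65 6e 6c 38 29 47) = 20
m3: inner = H(53 0f 04 06 52 43 64) = 65; tag = H(39 65 6e 6c 38 29 65) = 3e

1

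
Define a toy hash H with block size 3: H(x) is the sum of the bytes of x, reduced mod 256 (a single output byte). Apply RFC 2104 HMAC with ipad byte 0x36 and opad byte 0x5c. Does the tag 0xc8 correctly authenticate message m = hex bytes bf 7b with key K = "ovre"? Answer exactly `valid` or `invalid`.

valid

Key "ovre" = 6f 76 72 65 is 4 bytes > B = 3, so hash it first: H(key) = bc, then zero-pad to 3 bytes: K' = bc 00 00.
K' ⊕ ipad = 8a 36 36; K' ⊕ opad = e0 5c 5c.
Inner hash: sum = 138+54+54+191+123 = 560; mod 256 = 48 → 30.
Outer hash (recomputed tag): sum = 224+92+92+48 = 456; mod 256 = 200 → c8.
Recomputed tag = c8; claimed = c8 → match.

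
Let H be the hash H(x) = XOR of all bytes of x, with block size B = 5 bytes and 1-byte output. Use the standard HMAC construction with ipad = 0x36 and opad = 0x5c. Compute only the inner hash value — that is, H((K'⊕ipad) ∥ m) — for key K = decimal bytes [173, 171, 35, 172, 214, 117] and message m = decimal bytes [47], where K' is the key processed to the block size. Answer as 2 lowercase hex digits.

33

Key decimal bytes [173, 171, 35, 172, 214, 117] = ad ab 23 ac d6 75 is 6 bytes > B = 5, so hash it first: H(key) = 2a, then zero-pad to 5 bytes: K' = 2a 00 00 00 00.
K' ⊕ ipad = 1c 36 36 36 36.
Inner input = 1c 36 36 36 36 ∥ 2f.
Inner hash: XOR 1c⊕36⊕36⊕36⊕36⊕2f = 33.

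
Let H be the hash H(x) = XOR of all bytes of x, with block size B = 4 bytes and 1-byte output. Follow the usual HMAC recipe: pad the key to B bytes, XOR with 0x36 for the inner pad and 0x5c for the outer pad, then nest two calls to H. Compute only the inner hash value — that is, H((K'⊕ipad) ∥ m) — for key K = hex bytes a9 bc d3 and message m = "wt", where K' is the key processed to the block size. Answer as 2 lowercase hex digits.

c5

Key hex bytes a9 bc d3 is 3 bytes ≤ B = 4; zero-pad to 4 bytes: K' = a9 bc d3 00.
K' ⊕ ipad = 9f 8a e5 36.
Inner input = 9f 8a e5 36 ∥ 77 74.
Inner hash: XOR 9f⊕8a⊕e5⊕36⊕77⊕74 = c5.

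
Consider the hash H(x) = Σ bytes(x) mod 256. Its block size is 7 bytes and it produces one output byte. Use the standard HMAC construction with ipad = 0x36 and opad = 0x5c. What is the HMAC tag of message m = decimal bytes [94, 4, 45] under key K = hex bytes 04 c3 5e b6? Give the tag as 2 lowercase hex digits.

37

Key hex bytes 04 c3 5e b6 is 4 bytes ≤ B = 7; zero-pad to 7 bytes: K' = 04 c3 5e b6 00 00 00.
K' ⊕ ipad = 32 f5 68 80 36 36 36.  K' ⊕ opad = 58 9f 02 ea 5c 5c 5c.
Inner input = (K'⊕ipad) ∥ m = 32 f5 68 80 36 36 36 ∥ 5e 04 2d.
Inner hash: sum = 50+245+104+128+54+54+54+94+4+45 = 832; mod 256 = 64 → 40.
Outer input = (K'⊕opad) ∥ inner = 58 9f 02 ea 5c 5c 5c ∥ 40.
Outer hash (tag): sum = 88+159+2+234+92+92+92+64 = 823; mod 256 = 55 → 37.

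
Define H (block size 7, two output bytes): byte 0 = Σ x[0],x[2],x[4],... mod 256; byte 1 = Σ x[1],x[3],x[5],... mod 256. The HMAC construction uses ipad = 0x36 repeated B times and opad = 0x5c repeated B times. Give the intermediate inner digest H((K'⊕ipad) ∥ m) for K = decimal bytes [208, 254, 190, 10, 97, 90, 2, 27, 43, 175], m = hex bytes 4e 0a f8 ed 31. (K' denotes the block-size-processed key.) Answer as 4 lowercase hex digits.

Key decimal bytes [208, 254, 190, 10, 97, 90, 2, 27, 43, 175] = d0 fe be 0a 61 5a 02 1b 2b af is 10 bytes > B = 7, so hash it first: H(key) = 1c 2c, then zero-pad to 7 bytes: K' = 1c 2c 00 00 00 00 00.
K' ⊕ ipad = 2a 1a 36 36 36 36 36.
Inner input = 2a 1a 36 36 36 36 36 ∥ 4e 0a f8 ed 31.
Inner hash: even-index sum = 451 mod 256 = 195; odd-index sum = 509 mod 256 = 253 → c3 fd.

c3fd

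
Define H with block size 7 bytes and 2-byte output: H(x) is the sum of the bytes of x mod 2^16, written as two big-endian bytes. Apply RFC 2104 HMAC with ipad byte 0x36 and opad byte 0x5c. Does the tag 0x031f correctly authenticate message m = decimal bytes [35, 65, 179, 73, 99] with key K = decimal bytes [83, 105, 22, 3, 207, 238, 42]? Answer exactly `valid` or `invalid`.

invalid

Key decimal bytes [83, 105, 22, 3, 207, 238, 42] = 53 69 16 03 cf ee 2a is exactly B = 7 bytes: K' = 53 69 16 03 cf ee 2a.
K' ⊕ ipad = 65 5f 20 35 f9 d8 1c; K' ⊕ opad = 0f 35 4a 5f 93 b2 76.
Inner hash: sum = 101+95+32+53+249+216+28+35+65+179+73+99 = 1225 → 04 c9.
Outer hash (recomputed tag): sum = 15+53+74+95+147+178+118+4+201 = 885 → 03 75.
Recomputed tag = 0375; claimed = 031f → mismatch.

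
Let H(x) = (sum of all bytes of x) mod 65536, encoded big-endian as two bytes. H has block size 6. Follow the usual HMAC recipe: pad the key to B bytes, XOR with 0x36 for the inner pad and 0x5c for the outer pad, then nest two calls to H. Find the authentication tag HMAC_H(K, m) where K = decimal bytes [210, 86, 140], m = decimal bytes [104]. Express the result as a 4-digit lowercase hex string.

0287

Key decimal bytes [210, 86, 140] = d2 56 8c is 3 bytes ≤ B = 6; zero-pad to 6 bytes: K' = d2 56 8c 00 00 00.
K' ⊕ ipad = e4 60 ba 36 36 36.  K' ⊕ opad = 8e 0a d0 5c 5c 5c.
Inner input = (K'⊕ipad) ∥ m = e4 60 ba 36 36 36 ∥ 68.
Inner hash: sum = 228+96+186+54+54+54+104 = 776 → 03 08.
Outer input = (K'⊕opad) ∥ inner = 8e 0a d0 5c 5c 5c ∥ 03 08.
Outer hash (tag): sum = 142+10+208+92+92+92+3+8 = 647 → 02 87.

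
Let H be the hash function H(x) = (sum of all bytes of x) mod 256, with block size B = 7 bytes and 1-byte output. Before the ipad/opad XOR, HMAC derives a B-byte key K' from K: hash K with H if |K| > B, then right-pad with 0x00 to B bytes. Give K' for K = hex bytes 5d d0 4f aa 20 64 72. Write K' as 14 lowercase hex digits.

Key hex bytes 5d d0 4f aa 20 64 72 is exactly B = 7 bytes: K' = 5d d0 4f aa 20 64 72.

5dd04faa206472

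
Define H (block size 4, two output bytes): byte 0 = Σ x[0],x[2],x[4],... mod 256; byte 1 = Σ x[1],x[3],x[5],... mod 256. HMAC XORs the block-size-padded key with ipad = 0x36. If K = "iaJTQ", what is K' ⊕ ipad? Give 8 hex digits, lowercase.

Key "iaJTQ" = 69 61 4a 54 51 is 5 bytes > B = 4, so hash it first: H(key) = 04 b5, then zero-pad to 4 bytes: K' = 04 b5 00 00.
XOR each byte with 0x36: 04⊕36=32, b5⊕36=83, 00⊕36=36, 00⊕36=36.

32833636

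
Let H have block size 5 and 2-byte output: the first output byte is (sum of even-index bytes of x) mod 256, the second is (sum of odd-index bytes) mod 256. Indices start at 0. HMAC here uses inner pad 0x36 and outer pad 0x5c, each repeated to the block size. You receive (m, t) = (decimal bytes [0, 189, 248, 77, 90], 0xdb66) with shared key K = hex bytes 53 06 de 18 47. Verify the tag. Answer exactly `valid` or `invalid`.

Key hex bytes 53 06 de 18 47 is exactly B = 5 bytes: K' = 53 06 de 18 47.
K' ⊕ ipad = 65 30 e8 2e 71; K' ⊕ opad = 0f 5a 82 44 1b.
Inner hash: even-index sum = 712 mod 256 = 200; odd-index sum = 432 mod 256 = 176 → c8 b0.
Outer hash (recomputed tag): even-index sum = 348 mod 256 = 92; odd-index sum = 358 mod 256 = 102 → 5c 66.
Recomputed tag = 5c66; claimed = db66 → mismatch.

invalid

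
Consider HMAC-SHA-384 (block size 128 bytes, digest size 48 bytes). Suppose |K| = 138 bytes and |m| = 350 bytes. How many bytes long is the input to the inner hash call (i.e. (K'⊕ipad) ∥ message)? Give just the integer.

Key is 138 > 128 bytes, so it is hashed to 48 bytes then zero-padded to 128: |K'| = 128.
Inner input = (K'⊕ipad) ∥ m → 128 + 350 = 478 bytes.

478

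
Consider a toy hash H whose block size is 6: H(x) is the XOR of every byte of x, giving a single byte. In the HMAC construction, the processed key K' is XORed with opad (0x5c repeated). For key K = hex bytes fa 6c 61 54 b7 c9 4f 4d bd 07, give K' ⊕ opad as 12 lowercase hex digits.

395c5c5c5c5c

Key hex bytes fa 6c 61 54 b7 c9 4f 4d bd 07 is 10 bytes > B = 6, so hash it first: H(key) = 65, then zero-pad to 6 bytes: K' = 65 00 00 00 00 00.
XOR each byte with 0x5c: 65⊕5c=39, 00⊕5c=5c, 00⊕5c=5c, 00⊕5c=5c, 00⊕5c=5c, 00⊕5c=5c.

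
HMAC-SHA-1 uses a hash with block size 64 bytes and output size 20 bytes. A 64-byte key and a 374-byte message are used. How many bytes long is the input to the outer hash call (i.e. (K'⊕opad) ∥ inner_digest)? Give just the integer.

Key is 64 ≤ 64 bytes, zero-padded: |K'| = 64.
Outer input = (K'⊕opad) ∥ H(inner) → 64 + 20 = 84 bytes.

84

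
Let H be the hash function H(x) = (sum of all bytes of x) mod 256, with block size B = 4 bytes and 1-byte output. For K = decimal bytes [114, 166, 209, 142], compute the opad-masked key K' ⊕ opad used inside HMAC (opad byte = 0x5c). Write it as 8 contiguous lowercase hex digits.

Key decimal bytes [114, 166, 209, 142] = 72 a6 d1 8e is exactly B = 4 bytes: K' = 72 a6 d1 8e.
XOR each byte with 0x5c: 72⊕5c=2e, a6⊕5c=fa, d1⊕5c=8d, 8e⊕5c=d2.

2efa8dd2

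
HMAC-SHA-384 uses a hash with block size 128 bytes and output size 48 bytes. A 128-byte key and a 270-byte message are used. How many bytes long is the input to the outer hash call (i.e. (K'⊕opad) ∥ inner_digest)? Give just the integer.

Key is 128 ≤ 128 bytes, zero-padded: |K'| = 128.
Outer input = (K'⊕opad) ∥ H(inner) → 128 + 48 = 176 bytes.

176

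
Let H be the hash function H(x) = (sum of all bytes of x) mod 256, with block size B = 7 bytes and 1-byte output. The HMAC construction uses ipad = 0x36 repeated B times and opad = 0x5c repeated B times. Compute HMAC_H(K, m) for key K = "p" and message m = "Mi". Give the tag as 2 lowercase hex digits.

94

Key "p" = 70 is 1 byte ≤ B = 7; zero-pad to 7 bytes: K' = 70 00 00 00 00 00 00.
K' ⊕ ipad = 46 36 36 36 36 36 36.  K' ⊕ opad = 2c 5c 5c 5c 5c 5c 5c.
Inner input = (K'⊕ipad) ∥ m = 46 36 36 36 36 36 36 ∥ 4d 69.
Inner hash: sum = 70+54+54+54+54+54+54+77+105 = 576; mod 256 = 64 → 40.
Outer input = (K'⊕opad) ∥ inner = 2c 5c 5c 5c 5c 5c 5c ∥ 40.
Outer hash (tag): sum = 44+92+92+92+92+92+92+64 = 660; mod 256 = 148 → 94.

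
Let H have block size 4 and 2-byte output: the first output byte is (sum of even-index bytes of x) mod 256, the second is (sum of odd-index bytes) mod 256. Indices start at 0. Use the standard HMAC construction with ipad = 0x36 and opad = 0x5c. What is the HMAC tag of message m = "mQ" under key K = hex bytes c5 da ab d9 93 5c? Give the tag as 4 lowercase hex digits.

Key hex bytes c5 da ab d9 93 5c is 6 bytes > B = 4, so hash it first: H(key) = 03 0f, then zero-pad to 4 bytes: K' = 03 0f 00 00.
K' ⊕ ipad = 35 39 36 36.  K' ⊕ opad = 5f 53 5c 5c.
Inner input = (K'⊕ipad) ∥ m = 35 39 36 36 ∥ 6d 51.
Inner hash: even-index sum = 216 mod 256 = 216; odd-index sum = 192 mod 256 = 192 → d8 c0.
Outer input = (K'⊕opad) ∥ inner = 5f 53 5c 5c ∥ d8 c0.
Outer hash (tag): even-index sum = 403 mod 256 = 147; odd-index sum = 367 mod 256 = 111 → 93 6f.

936f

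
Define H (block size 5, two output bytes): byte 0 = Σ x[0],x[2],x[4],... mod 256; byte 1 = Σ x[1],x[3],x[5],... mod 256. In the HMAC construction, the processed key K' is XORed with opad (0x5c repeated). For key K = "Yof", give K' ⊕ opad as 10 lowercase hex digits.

05333a5c5c

Key "Yof" = 59 6f 66 is 3 bytes ≤ B = 5; zero-pad to 5 bytes: K' = 59 6f 66 00 00.
XOR each byte with 0x5c: 59⊕5c=05, 6f⊕5c=33, 66⊕5c=3a, 00⊕5c=5c, 00⊕5c=5c.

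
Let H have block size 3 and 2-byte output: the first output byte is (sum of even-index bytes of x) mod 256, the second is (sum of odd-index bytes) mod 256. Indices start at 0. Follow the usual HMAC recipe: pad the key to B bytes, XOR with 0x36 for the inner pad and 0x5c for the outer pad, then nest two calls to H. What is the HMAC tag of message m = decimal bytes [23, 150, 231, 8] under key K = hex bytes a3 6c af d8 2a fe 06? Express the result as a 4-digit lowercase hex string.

aca6

Key hex bytes a3 6c af d8 2a fe 06 is 7 bytes > B = 3, so hash it first: H(key) = 82 42, then zero-pad to 3 bytes: K' = 82 42 00.
K' ⊕ ipad = b4 74 36.  K' ⊕ opad = de 1e 5c.
Inner input = (K'⊕ipad) ∥ m = b4 74 36 ∥ 17 96 e7 08.
Inner hash: even-index sum = 392 mod 256 = 136; odd-index sum = 370 mod 256 = 114 → 88 72.
Outer input = (K'⊕opad) ∥ inner = de 1e 5c ∥ 88 72.
Outer hash (tag): even-index sum = 428 mod 256 = 172; odd-index sum = 166 mod 256 = 166 → ac a6.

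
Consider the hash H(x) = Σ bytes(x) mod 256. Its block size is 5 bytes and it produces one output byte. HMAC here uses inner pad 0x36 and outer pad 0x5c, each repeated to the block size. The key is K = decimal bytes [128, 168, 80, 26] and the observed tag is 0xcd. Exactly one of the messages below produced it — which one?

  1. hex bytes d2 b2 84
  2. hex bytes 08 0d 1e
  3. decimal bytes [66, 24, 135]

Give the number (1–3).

Key decimal bytes [128, 168, 80, 26] = 80 a8 50 1a is 4 bytes ≤ B = 5; zero-pad to 5 bytes: K' = 80 a8 50 1a 00.
K' ⊕ ipad = b6 9e 66 2c 36; K' ⊕ opad = dc f4 0c 46 5c.
m1: inner = H(b6 9e 66 2c 36 d2 b2 84) = 24; tag = H(dc f4 0c 46 5c 24) = a2
m2: inner = H(b6 9e 66 2c 36 08 0d 1e) = 4f; tag = H(dc f4 0c 46 5c 4f) = cd ← matches
m3: inner = H(b6 9e 66 2c 36 42 18 87) = fd; tag = H(dc f4 0c 46 5c fd) = 7b

2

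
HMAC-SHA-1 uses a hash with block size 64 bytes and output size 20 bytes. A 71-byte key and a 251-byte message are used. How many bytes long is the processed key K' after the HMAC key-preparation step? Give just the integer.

64

Key is 71 > 64 bytes, so it is hashed to 20 bytes then zero-padded to 64: |K'| = 64.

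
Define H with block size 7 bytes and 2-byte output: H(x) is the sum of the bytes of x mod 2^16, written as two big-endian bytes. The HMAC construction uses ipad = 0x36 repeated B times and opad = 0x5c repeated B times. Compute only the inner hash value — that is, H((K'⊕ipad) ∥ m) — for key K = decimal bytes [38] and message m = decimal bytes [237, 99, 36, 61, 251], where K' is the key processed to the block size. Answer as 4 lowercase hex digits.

0400

Key decimal bytes [38] = 26 is 1 byte ≤ B = 7; zero-pad to 7 bytes: K' = 26 00 00 00 00 00 00.
K' ⊕ ipad = 10 36 36 36 36 36 36.
Inner input = 10 36 36 36 36 36 36 ∥ ed 63 24 3d fb.
Inner hash: sum = 16+54+54+54+54+54+54+237+99+36+61+251 = 1024 → 04 00.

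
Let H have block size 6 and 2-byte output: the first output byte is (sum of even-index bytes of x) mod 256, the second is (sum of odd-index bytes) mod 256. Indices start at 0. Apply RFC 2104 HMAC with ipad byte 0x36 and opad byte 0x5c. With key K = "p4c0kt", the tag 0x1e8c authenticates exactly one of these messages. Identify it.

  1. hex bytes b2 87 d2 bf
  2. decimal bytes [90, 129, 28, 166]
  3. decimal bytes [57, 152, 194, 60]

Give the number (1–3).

1

Key "p4c0kt" = 70 34 63 30 6b 74 is exactly B = 6 bytes: K' = 70 34 63 30 6b 74.
K' ⊕ ipad = 46 02 55 06 5d 42; K' ⊕ opad = 2c 68 3f 6c 37 28.
m1: inner = H(46 02 55 06 5d 42 b2 87 d2 bf) = 7c 90; tag = H(2c 68 3f 6c 37 28 7c 90) = 1e8c ← matches
m2: inner = H(46 02 55 06 5d 42 5a 81 1c a6) = 6e 71; tag = H(2c 68 3f 6c 37 28 6e 71) = 106d
m3: inner = H(46 02 55 06 5d 42 39 98 c2 3c) = f3 1e; tag = H(2c 68 3f 6c 37 28 f3 1e) = 951a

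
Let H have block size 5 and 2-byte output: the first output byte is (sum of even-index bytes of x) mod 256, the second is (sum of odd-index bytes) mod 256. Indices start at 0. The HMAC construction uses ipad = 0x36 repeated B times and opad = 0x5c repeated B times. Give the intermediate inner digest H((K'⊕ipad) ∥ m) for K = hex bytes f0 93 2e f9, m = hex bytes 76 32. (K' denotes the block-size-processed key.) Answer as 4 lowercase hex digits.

Key hex bytes f0 93 2e f9 is 4 bytes ≤ B = 5; zero-pad to 5 bytes: K' = f0 93 2e f9 00.
K' ⊕ ipad = c6 a5 18 cf 36.
Inner input = c6 a5 18 cf 36 ∥ 76 32.
Inner hash: even-index sum = 326 mod 256 = 70; odd-index sum = 490 mod 256 = 234 → 46 ea.

46ea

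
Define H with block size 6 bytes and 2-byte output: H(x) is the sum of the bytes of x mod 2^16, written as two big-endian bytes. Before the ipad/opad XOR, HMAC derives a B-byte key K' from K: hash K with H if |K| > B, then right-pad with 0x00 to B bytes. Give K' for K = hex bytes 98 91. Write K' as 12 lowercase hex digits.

989100000000

Key hex bytes 98 91 is 2 bytes ≤ B = 6; zero-pad to 6 bytes: K' = 98 91 00 00 00 00.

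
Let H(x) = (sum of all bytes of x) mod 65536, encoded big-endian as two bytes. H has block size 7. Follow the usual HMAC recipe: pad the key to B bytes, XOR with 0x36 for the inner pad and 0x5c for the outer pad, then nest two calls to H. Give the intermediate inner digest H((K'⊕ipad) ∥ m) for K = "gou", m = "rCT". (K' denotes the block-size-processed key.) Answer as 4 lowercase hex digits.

Key "gou" = 67 6f 75 is 3 bytes ≤ B = 7; zero-pad to 7 bytes: K' = 67 6f 75 00 00 00 00.
K' ⊕ ipad = 51 59 43 36 36 36 36.
Inner input = 51 59 43 36 36 36 36 ∥ 72 43 54.
Inner hash: sum = 81+89+67+54+54+54+54+114+67+84 = 718 → 02 ce.

02ce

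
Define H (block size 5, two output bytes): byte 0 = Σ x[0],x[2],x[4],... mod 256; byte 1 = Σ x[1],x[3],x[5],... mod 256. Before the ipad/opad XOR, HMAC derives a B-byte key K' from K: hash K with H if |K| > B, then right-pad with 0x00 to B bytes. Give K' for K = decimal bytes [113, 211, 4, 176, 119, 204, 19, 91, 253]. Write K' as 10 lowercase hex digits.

|K| = 9 > B = 5, so first hash the key.
H(K): even-index sum = 508 mod 256 = 252; odd-index sum = 682 mod 256 = 170 → fc aa.
Zero-pad H(K) = fc aa to 5 bytes: K' = fc aa 00 00 00.

fcaa000000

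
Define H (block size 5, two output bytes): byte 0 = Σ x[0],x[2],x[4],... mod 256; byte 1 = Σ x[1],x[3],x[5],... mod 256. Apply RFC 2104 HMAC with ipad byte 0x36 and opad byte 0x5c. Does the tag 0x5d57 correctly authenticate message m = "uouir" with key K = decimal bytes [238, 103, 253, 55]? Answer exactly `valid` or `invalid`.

Key decimal bytes [238, 103, 253, 55] = ee 67 fd 37 is 4 bytes ≤ B = 5; zero-pad to 5 bytes: K' = ee 67 fd 37 00.
K' ⊕ ipad = d8 51 cb 01 36; K' ⊕ opad = b2 3b a1 6b 5c.
Inner hash: even-index sum = 689 mod 256 = 177; odd-index sum = 430 mod 256 = 174 → b1 ae.
Outer hash (recomputed tag): even-index sum = 605 mod 256 = 93; odd-index sum = 343 mod 256 = 87 → 5d 57.
Recomputed tag = 5d57; claimed = 5d57 → match.

valid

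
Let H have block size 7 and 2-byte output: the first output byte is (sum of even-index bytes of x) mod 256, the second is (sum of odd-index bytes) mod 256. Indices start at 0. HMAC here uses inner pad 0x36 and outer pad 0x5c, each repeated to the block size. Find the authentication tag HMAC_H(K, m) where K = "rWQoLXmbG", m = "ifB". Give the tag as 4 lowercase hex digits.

8091

Key "rWQoLXmbG" = 72 57 51 6f 4c 58 6d 62 47 is 9 bytes > B = 7, so hash it first: H(key) = c3 80, then zero-pad to 7 bytes: K' = c3 80 00 00 00 00 00.
K' ⊕ ipad = f5 b6 36 36 36 36 36.  K' ⊕ opad = 9f dc 5c 5c 5c 5c 5c.
Inner input = (K'⊕ipad) ∥ m = f5 b6 36 36 36 36 36 ∥ 69 66 42.
Inner hash: even-index sum = 509 mod 256 = 253; odd-index sum = 461 mod 256 = 205 → fd cd.
Outer input = (K'⊕opad) ∥ inner = 9f dc 5c 5c 5c 5c 5c ∥ fd cd.
Outer hash (tag): even-index sum = 640 mod 256 = 128; odd-index sum = 657 mod 256 = 145 → 80 91.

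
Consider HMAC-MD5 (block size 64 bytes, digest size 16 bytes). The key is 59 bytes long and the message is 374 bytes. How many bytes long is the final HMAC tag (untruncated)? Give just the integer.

16

The tag is one MD5 digest: 16 bytes.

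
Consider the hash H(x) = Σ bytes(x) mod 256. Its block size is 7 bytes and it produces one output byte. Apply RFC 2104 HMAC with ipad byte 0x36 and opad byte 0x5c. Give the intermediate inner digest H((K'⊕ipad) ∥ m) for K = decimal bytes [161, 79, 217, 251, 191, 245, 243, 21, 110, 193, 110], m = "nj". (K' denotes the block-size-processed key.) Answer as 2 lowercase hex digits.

Key decimal bytes [161, 79, 217, 251, 191, 245, 243, 21, 110, 193, 110] = a1 4f d9 fb bf f5 f3 15 6e c1 6e is 11 bytes > B = 7, so hash it first: H(key) = 1d, then zero-pad to 7 bytes: K' = 1d 00 00 00 00 00 00.
K' ⊕ ipad = 2b 36 36 36 36 36 36.
Inner input = 2b 36 36 36 36 36 36 ∥ 6e 6a.
Inner hash: sum = 43+54+54+54+54+54+54+110+106 = 583; mod 256 = 71 → 47.

47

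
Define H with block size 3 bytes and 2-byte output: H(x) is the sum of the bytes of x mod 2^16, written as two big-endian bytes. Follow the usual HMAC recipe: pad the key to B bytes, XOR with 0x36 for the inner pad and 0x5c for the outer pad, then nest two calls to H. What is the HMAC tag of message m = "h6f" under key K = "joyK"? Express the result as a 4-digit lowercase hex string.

0198

Key "joyK" = 6a 6f 79 4b is 4 bytes > B = 3, so hash it first: H(key) = 01 9d, then zero-pad to 3 bytes: K' = 01 9d 00.
K' ⊕ ipad = 37 ab 36.  K' ⊕ opad = 5d c1 5c.
Inner input = (K'⊕ipad) ∥ m = 37 ab 36 ∥ 68 36 66.
Inner hash: sum = 55+171+54+104+54+102 = 540 → 02 1c.
Outer input = (K'⊕opad) ∥ inner = 5d c1 5c ∥ 02 1c.
Outer hash (tag): sum = 93+193+92+2+28 = 408 → 01 98.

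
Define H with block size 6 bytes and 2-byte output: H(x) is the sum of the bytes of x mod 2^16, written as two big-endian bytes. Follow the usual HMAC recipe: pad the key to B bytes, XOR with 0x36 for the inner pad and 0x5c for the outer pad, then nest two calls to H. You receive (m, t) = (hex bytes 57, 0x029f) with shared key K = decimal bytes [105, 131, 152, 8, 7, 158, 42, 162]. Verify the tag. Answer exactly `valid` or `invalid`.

valid

Key decimal bytes [105, 131, 152, 8, 7, 158, 42, 162] = 69 83 98 08 07 9e 2a a2 is 8 bytes > B = 6, so hash it first: H(key) = 02 fd, then zero-pad to 6 bytes: K' = 02 fd 00 00 00 00.
K' ⊕ ipad = 34 cb 36 36 36 36; K' ⊕ opad = 5e a1 5c 5c 5c 5c.
Inner hash: sum = 52+203+54+54+54+54+87 = 558 → 02 2e.
Outer hash (recomputed tag): sum = 94+161+92+92+92+92+2+46 = 671 → 02 9f.
Recomputed tag = 029f; claimed = 029f → match.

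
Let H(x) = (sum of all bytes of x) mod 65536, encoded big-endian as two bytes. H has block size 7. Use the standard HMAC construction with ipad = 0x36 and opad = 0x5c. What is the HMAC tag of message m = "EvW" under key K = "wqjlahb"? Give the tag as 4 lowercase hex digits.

Key "wqjlahb" = 77 71 6a 6c 61 68 62 is exactly B = 7 bytes: K' = 77 71 6a 6c 61 68 62.
K' ⊕ ipad = 41 47 5c 5a 57 5e 54.  K' ⊕ opad = 2b 2d 36 30 3d 34 3e.
Inner input = (K'⊕ipad) ∥ m = 41 47 5c 5a 57 5e 54 ∥ 45 76 57.
Inner hash: sum = 65+71+92+90+87+94+84+69+118+87 = 857 → 03 59.
Outer input = (K'⊕opad) ∥ inner = 2b 2d 36 30 3d 34 3e ∥ 03 59.
Outer hash (tag): sum = 43+45+54+48+61+52+62+3+89 = 457 → 01 c9.

01c9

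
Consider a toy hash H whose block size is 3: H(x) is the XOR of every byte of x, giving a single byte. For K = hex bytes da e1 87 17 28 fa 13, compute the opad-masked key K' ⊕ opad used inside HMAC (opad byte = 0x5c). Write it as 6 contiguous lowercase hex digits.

Key hex bytes da e1 87 17 28 fa 13 is 7 bytes > B = 3, so hash it first: H(key) = 6a, then zero-pad to 3 bytes: K' = 6a 00 00.
XOR each byte with 0x5c: 6a⊕5c=36, 00⊕5c=5c, 00⊕5c=5c.

365c5c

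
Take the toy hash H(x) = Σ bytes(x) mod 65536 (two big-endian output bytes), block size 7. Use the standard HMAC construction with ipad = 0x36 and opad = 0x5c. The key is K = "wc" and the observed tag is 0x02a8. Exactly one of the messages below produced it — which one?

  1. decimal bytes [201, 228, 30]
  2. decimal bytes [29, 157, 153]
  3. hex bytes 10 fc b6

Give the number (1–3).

1

Key "wc" = 77 63 is 2 bytes ≤ B = 7; zero-pad to 7 bytes: K' = 77 63 00 00 00 00 00.
K' ⊕ ipad = 41 55 36 36 36 36 36; K' ⊕ opad = 2b 3f 5c 5c 5c 5c 5c.
m1: inner = H(41 55 36 36 36 36 36 c9 e4 1e) = 03 6f; tag = H(2b 3f 5c 5c 5c 5c 5c 03 6f) = 02a8 ← matches
m2: inner = H(41 55 36 36 36 36 36 1d 9d 99) = 02 f7; tag = H(2b 3f 5c 5c 5c 5c 5c 02 f7) = 032f
m3: inner = H(41 55 36 36 36 36 36 10 fc b6) = 03 66; tag = H(2b 3f 5c 5c 5c 5c 5c 03 66) = 029f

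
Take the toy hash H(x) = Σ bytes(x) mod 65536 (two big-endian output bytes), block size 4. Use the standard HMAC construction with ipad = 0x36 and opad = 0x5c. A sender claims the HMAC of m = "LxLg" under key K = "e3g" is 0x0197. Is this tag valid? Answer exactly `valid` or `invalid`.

valid

Key "e3g" = 65 33 67 is 3 bytes ≤ B = 4; zero-pad to 4 bytes: K' = 65 33 67 00.
K' ⊕ ipad = 53 05 51 36; K' ⊕ opad = 39 6f 3b 5c.
Inner hash: sum = 83+5+81+54+76+120+76+103 = 598 → 02 56.
Outer hash (recomputed tag): sum = 57+111+59+92+2+86 = 407 → 01 97.
Recomputed tag = 0197; claimed = 0197 → match.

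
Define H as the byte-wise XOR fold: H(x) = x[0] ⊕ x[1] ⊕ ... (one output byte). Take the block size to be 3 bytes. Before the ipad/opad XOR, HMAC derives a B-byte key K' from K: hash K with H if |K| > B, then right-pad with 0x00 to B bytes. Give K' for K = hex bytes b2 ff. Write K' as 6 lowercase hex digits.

Key hex bytes b2 ff is 2 bytes ≤ B = 3; zero-pad to 3 bytes: K' = b2 ff 00.

b2ff00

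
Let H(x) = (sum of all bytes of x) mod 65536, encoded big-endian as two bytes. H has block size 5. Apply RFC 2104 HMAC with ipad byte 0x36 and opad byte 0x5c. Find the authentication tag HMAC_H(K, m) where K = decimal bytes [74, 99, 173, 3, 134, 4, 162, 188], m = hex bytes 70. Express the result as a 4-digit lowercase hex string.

Key decimal bytes [74, 99, 173, 3, 134, 4, 162, 188] = 4a 63 ad 03 86 04 a2 bc is 8 bytes > B = 5, so hash it first: H(key) = 03 45, then zero-pad to 5 bytes: K' = 03 45 00 00 00.
K' ⊕ ipad = 35 73 36 36 36.  K' ⊕ opad = 5f 19 5c 5c 5c.
Inner input = (K'⊕ipad) ∥ m = 35 73 36 36 36 ∥ 70.
Inner hash: sum = 53+115+54+54+54+112 = 442 → 01 ba.
Outer input = (K'⊕opad) ∥ inner = 5f 19 5c 5c 5c ∥ 01 ba.
Outer hash (tag): sum = 95+25+92+92+92+1+186 = 583 → 02 47.

0247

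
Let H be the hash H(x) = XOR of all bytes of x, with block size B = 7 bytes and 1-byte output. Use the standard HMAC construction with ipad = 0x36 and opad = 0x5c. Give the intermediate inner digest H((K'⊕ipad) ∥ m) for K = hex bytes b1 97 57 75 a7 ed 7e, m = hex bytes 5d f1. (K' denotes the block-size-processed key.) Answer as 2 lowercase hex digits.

aa

Key hex bytes b1 97 57 75 a7 ed 7e is exactly B = 7 bytes: K' = b1 97 57 75 a7 ed 7e.
K' ⊕ ipad = 87 a1 61 43 91 db 48.
Inner input = 87 a1 61 43 91 db 48 ∥ 5d f1.
Inner hash: XOR 87⊕a1⊕61⊕43⊕91⊕db⊕48⊕5d⊕f1 = aa.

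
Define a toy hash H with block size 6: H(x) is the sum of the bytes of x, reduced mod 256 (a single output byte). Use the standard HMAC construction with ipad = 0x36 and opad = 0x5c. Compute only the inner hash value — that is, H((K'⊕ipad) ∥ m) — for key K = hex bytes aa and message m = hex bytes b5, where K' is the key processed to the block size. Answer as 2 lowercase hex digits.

5f

Key hex bytes aa is 1 byte ≤ B = 6; zero-pad to 6 bytes: K' = aa 00 00 00 00 00.
K' ⊕ ipad = 9c 36 36 36 36 36.
Inner input = 9c 36 36 36 36 36 ∥ b5.
Inner hash: sum = 156+54+54+54+54+54+181 = 607; mod 256 = 95 → 5f.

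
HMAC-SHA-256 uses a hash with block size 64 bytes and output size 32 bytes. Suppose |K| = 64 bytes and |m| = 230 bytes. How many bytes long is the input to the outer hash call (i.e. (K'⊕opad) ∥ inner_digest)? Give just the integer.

96

Key is 64 ≤ 64 bytes, zero-padded: |K'| = 64.
Outer input = (K'⊕opad) ∥ H(inner) → 64 + 32 = 96 bytes.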